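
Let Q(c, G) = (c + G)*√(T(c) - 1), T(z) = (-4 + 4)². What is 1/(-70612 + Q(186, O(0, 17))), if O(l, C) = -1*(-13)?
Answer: -70612/4986094145 - 199*I/4986094145 ≈ -1.4162e-5 - 3.9911e-8*I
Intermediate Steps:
O(l, C) = 13
T(z) = 0 (T(z) = 0² = 0)
Q(c, G) = I*(G + c) (Q(c, G) = (c + G)*√(0 - 1) = (G + c)*√(-1) = (G + c)*I = I*(G + c))
1/(-70612 + Q(186, O(0, 17))) = 1/(-70612 + I*(13 + 186)) = 1/(-70612 + I*199) = 1/(-70612 + 199*I) = (-70612 - 199*I)/4986094145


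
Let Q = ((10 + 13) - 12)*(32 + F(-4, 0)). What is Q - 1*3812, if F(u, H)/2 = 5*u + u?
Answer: -3988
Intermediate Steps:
F(u, H) = 12*u (F(u, H) = 2*(5*u + u) = 2*(6*u) = 12*u)
Q = -176 (Q = ((10 + 13) - 12)*(32 + 12*(-4)) = (23 - 12)*(32 - 48) = 11*(-16) = -176)
Q - 1*3812 = -176 - 1*3812 = -176 - 3812 = -3988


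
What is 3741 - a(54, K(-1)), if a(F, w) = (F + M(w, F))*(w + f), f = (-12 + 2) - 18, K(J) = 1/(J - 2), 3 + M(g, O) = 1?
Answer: 15643/3 ≈ 5214.3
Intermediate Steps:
M(g, O) = -2 (M(g, O) = -3 + 1 = -2)
K(J) = 1/(-2 + J)
f = -28 (f = -10 - 18 = -28)
a(F, w) = (-28 + w)*(-2 + F) (a(F, w) = (F - 2)*(w - 28) = (-2 + F)*(-28 + w) = (-28 + w)*(-2 + F))
3741 - a(54, K(-1)) = 3741 - (56 - 28*54 - 2/(-2 - 1) + 54/(-2 - 1)) = 3741 - (56 - 1512 - 2/(-3) + 54/(-3)) = 3741 - (56 - 1512 - 2*(-⅓) + 54*(-⅓)) = 3741 - (56 - 1512 + ⅔ - 18) = 3741 - 1*(-4420/3) = 3741 + 4420/3 = 15643/3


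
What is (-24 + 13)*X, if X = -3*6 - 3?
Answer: 231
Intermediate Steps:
X = -21 (X = -18 - 3 = -21)
(-24 + 13)*X = (-24 + 13)*(-21) = -11*(-21) = 231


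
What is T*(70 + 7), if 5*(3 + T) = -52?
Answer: -5159/5 ≈ -1031.8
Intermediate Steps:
T = -67/5 (T = -3 + (⅕)*(-52) = -3 - 52/5 = -67/5 ≈ -13.400)
T*(70 + 7) = -67*(70 + 7)/5 = -67/5*77 = -5159/5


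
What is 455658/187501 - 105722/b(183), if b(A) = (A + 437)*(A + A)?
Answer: 41787466319/21273863460 ≈ 1.9643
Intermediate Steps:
b(A) = 2*A*(437 + A) (b(A) = (437 + A)*(2*A) = 2*A*(437 + A))
455658/187501 - 105722/b(183) = 455658/187501 - 105722*1/(366*(437 + 183)) = 455658*(1/187501) - 105722/(2*183*620) = 455658/187501 - 105722/226920 = 455658/187501 - 105722*1/226920 = 455658/187501 - 52861/113460 = 41787466319/21273863460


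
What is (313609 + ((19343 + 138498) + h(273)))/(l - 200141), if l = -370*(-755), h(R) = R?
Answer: 157241/26403 ≈ 5.9554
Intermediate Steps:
l = 279350
(313609 + ((19343 + 138498) + h(273)))/(l - 200141) = (313609 + ((19343 + 138498) + 273))/(279350 - 200141) = (313609 + (157841 + 273))/79209 = (313609 + 158114)*(1/79209) = 471723*(1/79209) = 157241/26403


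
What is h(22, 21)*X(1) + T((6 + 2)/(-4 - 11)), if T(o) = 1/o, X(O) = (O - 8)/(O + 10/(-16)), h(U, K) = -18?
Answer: 2673/8 ≈ 334.13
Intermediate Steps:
X(O) = (-8 + O)/(-5/8 + O) (X(O) = (-8 + O)/(O + 10*(-1/16)) = (-8 + O)/(O - 5/8) = (-8 + O)/(-5/8 + O))
h(22, 21)*X(1) + T((6 + 2)/(-4 - 11)) = -144*(-8 + 1)/(-5 + 8*1) + 1/((6 + 2)/(-4 - 11)) = -144*(-7)/(-5 + 8) + 1/(8/(-15)) = -144*(-7)/3 + 1/(8*(-1/15)) = -144*(-7)/3 + 1/(-8/15) = -18*(-56/3) - 15/8 = 336 - 15/8 = 2673/8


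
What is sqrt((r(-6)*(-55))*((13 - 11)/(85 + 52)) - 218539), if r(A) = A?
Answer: I*sqrt(4101668071)/137 ≈ 467.48*I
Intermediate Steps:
sqrt((r(-6)*(-55))*((13 - 11)/(85 + 52)) - 218539) = sqrt((-6*(-55))*((13 - 11)/(85 + 52)) - 218539) = sqrt(330*(2/137) - 218539) = sqrt(660/137 - 218539) = sqrt(-29939183/137) = I*sqrt(4101668071)/137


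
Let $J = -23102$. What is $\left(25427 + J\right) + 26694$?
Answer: $29019$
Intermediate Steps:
$\left(25427 + J\right) + 26694 = \left(25427 - 23102\right) + 26694 = 2325 + 26694 = 29019$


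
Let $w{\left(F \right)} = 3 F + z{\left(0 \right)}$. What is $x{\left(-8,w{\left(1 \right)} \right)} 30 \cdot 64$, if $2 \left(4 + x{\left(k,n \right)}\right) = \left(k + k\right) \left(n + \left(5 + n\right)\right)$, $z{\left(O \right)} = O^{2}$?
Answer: $-176640$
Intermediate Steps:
$w{\left(F \right)} = 3 F$ ($w{\left(F \right)} = 3 F + 0^{2} = 3 F + 0 = 3 F$)
$x{\left(k,n \right)} = -4 + k \left(5 + 2 n\right)$ ($x{\left(k,n \right)} = -4 + \frac{\left(k + k\right) \left(n + \left(5 + n\right)\right)}{2} = -4 + \frac{2 k \left(5 + 2 n\right)}{2} = -4 + k \left(5 + 2 n\right)$)
$x{\left(-8,w{\left(1 \right)} \right)} 30 \cdot 64 = \left(-4 + 5 \left(-8\right) + 2 \left(-8\right) 3 \cdot 1\right) 30 \cdot 64 = \left(-4 - 40 + 2 \left(-8\right) 3\right) 30 \cdot 64 = \left(-4 - 40 - 48\right) 30 \cdot 64 = \left(-92\right) 30 \cdot 64 = \left(-2760\right) 64 = -176640$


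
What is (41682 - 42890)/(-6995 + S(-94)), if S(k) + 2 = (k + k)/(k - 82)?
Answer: 53152/307821 ≈ 0.17267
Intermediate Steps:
S(k) = -2 + 2*k/(-82 + k) (S(k) = -2 + (k + k)/(k - 82) = -2 + (2*k)/(-82 + k) = -2 + 2*k/(-82 + k))
(41682 - 42890)/(-6995 + S(-94)) = (41682 - 42890)/(-6995 + 164/(-82 - 94)) = -1208/(-6995 + 164/(-176)) = -1208/(-6995 + 164*(-1/176)) = -1208/(-6995 - 41/44) = -1208/(-307821/44) = -1208*(-44/307821) = 53152/307821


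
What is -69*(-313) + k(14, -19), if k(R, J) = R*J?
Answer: 21331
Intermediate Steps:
k(R, J) = J*R
-69*(-313) + k(14, -19) = -69*(-313) - 19*14 = 21597 - 266 = 21331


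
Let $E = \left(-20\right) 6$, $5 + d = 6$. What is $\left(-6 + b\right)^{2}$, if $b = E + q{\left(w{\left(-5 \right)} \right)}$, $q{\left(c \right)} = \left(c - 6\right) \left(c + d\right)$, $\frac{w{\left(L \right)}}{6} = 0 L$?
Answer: $17424$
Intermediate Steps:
$d = 1$ ($d = -5 + 6 = 1$)
$w{\left(L \right)} = 0$ ($w{\left(L \right)} = 6 \cdot 0 L = 6 \cdot 0 = 0$)
$q{\left(c \right)} = \left(1 + c\right) \left(-6 + c\right)$ ($q{\left(c \right)} = \left(c - 6\right) \left(c + 1\right) = \left(-6 + c\right) \left(1 + c\right) = \left(1 + c\right) \left(-6 + c\right)$)
$E = -120$
$b = -126$ ($b = -120 - \left(6 - 0^{2}\right) = -120 + \left(-6 + 0 + 0\right) = -120 - 6 = -126$)
$\left(-6 + b\right)^{2} = \left(-6 - 126\right)^{2} = \left(-132\right)^{2} = 17424$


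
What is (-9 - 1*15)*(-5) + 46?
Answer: 166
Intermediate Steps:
(-9 - 1*15)*(-5) + 46 = (-9 - 15)*(-5) + 46 = -24*(-5) + 46 = 120 + 46 = 166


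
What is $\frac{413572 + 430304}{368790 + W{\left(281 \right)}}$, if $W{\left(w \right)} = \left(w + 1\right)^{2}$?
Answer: $\frac{140646}{74719} \approx 1.8823$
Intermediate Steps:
$W{\left(w \right)} = \left(1 + w\right)^{2}$
$\frac{413572 + 430304}{368790 + W{\left(281 \right)}} = \frac{413572 + 430304}{368790 + \left(1 + 281\right)^{2}} = \frac{843876}{368790 + 282^{2}} = \frac{843876}{368790 + 79524} = \frac{843876}{448314} = 843876 \cdot \frac{1}{448314} = \frac{140646}{74719}$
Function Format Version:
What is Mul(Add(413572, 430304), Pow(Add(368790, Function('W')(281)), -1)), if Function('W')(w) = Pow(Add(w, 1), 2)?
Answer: Rational(140646, 74719) ≈ 1.8823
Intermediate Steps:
Function('W')(w) = Pow(Add(1, w), 2)
Mul(Add(413572, 430304), Pow(Add(368790, Function('W')(281)), -1)) = Mul(Add(413572, 430304), Pow(Add(368790, Pow(Add(1, 281), 2)), -1)) = Mul(843876, Pow(Add(368790, Pow(282, 2)), -1)) = Mul(843876, Pow(Add(368790, 79524), -1)) = Mul(843876, Pow(448314, -1)) = Mul(843876, Rational(1, 448314)) = Rational(140646, 74719)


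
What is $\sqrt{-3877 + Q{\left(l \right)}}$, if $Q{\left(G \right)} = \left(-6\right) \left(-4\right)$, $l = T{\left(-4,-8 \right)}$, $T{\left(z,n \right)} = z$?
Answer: $i \sqrt{3853} \approx 62.073 i$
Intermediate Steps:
$l = -4$
$Q{\left(G \right)} = 24$
$\sqrt{-3877 + Q{\left(l \right)}} = \sqrt{-3877 + 24} = \sqrt{-3853} = i \sqrt{3853}$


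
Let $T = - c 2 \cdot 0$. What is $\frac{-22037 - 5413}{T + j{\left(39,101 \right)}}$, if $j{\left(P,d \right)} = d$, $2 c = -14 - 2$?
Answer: $- \frac{27450}{101} \approx -271.78$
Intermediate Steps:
$c = -8$ ($c = \frac{-14 - 2}{2} = \frac{1}{2} \left(-16\right) = -8$)
$T = 0$ ($T = \left(-1\right) \left(-8\right) 2 \cdot 0 = 8 \cdot 0 = 0$)
$\frac{-22037 - 5413}{T + j{\left(39,101 \right)}} = \frac{-22037 - 5413}{0 + 101} = - \frac{27450}{101}$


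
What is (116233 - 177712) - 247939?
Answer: -309418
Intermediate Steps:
(116233 - 177712) - 247939 = -61479 - 247939 = -309418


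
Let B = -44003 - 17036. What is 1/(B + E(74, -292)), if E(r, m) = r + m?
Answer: -1/61257 ≈ -1.6325e-5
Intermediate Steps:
E(r, m) = m + r
B = -61039
1/(B + E(74, -292)) = 1/(-61039 + (-292 + 74)) = 1/(-61039 - 218) = 1/(-61257) = -1/61257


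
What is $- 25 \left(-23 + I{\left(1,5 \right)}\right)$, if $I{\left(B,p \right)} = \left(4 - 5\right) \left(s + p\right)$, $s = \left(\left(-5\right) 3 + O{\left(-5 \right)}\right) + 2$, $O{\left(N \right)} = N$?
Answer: $250$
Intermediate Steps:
$s = -18$ ($s = \left(\left(-5\right) 3 - 5\right) + 2 = \left(-15 - 5\right) + 2 = -20 + 2 = -18$)
$I{\left(B,p \right)} = 18 - p$ ($I{\left(B,p \right)} = \left(4 - 5\right) \left(-18 + p\right) = - (-18 + p) = 18 - p$)
$- 25 \left(-23 + I{\left(1,5 \right)}\right) = - 25 \left(-23 + \left(18 - 5\right)\right) = - 25 \left(-23 + 13\right) = \left(-25\right) \left(-10\right) = 250$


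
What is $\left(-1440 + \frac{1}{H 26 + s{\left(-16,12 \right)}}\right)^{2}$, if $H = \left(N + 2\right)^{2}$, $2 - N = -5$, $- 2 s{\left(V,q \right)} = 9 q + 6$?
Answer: $\frac{8705798412481}{4198401} \approx 2.0736 \cdot 10^{6}$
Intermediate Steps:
$s{\left(V,q \right)} = -3 - \frac{9 q}{2}$ ($s{\left(V,q \right)} = - \frac{9 q + 6}{2} = - \frac{6 + 9 q}{2} = -3 - \frac{9 q}{2}$)
$N = 7$ ($N = 2 - -5 = 2 + 5 = 7$)
$H = 81$ ($H = \left(7 + 2\right)^{2} = 9^{2} = 81$)
$\left(-1440 + \frac{1}{H 26 + s{\left(-16,12 \right)}}\right)^{2} = \left(-1440 + \frac{1}{81 \cdot 26 - 57}\right)^{2} = \left(-1440 + \frac{1}{2106 - 57}\right)^{2} = \left(-1440 + \frac{1}{2049}\right)^{2} = \left(- \frac{2950559}{2049}\right)^{2} = \frac{8705798412481}{4198401}$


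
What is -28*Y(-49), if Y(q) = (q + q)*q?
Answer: -134456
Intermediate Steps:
Y(q) = 2*q**2 (Y(q) = (2*q)*q = 2*q**2)
-28*Y(-49) = -56*(-49)**2 = -56*2401 = -28*4802 = -134456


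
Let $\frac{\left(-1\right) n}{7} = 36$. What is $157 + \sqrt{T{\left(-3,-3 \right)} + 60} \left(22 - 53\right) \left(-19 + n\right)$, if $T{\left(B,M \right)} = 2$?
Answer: $157 + 8401 \sqrt{62} \approx 66307.0$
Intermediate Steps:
$n = -252$ ($n = \left(-7\right) 36 = -252$)
$157 + \sqrt{T{\left(-3,-3 \right)} + 60} \left(22 - 53\right) \left(-19 + n\right) = 157 + \sqrt{2 + 60} \left(22 - 53\right) \left(-19 - 252\right) = 157 + \sqrt{62} \left(\left(-31\right) \left(-271\right)\right) = 157 + \sqrt{62} \cdot 8401 = 157 + 8401 \sqrt{62}$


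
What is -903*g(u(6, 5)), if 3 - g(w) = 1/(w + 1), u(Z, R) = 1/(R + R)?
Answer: -20769/11 ≈ -1888.1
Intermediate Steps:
u(Z, R) = 1/(2*R)
g(w) = 3 - 1/(1 + w) (g(w) = 3 - 1/(w + 1) = 3 - 1/(1 + w))
-903*g(u(6, 5)) = -903*(2 + 3*((1/2)/5))/(1 + (1/2)/5) = -903*(2 + 3*((1/2)*(1/5)))/(1 + (1/2)*(1/5)) = -903*(2 + 3*(1/10))/(1 + 1/10) = -903*(2 + 3/10)/11/10 = -9030*23/(11*10) = -903*23/11 = -20769/11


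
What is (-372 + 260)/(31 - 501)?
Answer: 56/235 ≈ 0.23830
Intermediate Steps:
(-372 + 260)/(31 - 501) = -112/(-470) = -112*(-1/470) = 56/235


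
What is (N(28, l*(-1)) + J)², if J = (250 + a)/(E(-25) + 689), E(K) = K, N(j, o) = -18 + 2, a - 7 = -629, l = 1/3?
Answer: 7557001/27556 ≈ 274.24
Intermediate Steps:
l = ⅓ ≈ 0.33333
a = -622 (a = 7 - 629 = -622)
N(j, o) = -16
J = -93/166 (J = (250 - 622)/(-25 + 689) = -372/664 = -372*1/664 = -93/166 ≈ -0.56024)
(N(28, l*(-1)) + J)² = (-16 - 93/166)² = (-2749/166)² = 7557001/27556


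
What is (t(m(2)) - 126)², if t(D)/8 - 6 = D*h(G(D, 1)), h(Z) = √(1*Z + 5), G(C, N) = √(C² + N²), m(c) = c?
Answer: 4*(39 - 8*√(5 + √5))² ≈ 1222.2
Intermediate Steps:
h(Z) = √(5 + Z) (h(Z) = √(Z + 5) = √(5 + Z))
t(D) = 48 + 8*D*√(5 + √(1 + D²)) (t(D) = 48 + 8*(D*√(5 + √(D² + 1²))) = 48 + 8*(D*√(5 + √(D² + 1))) = 48 + 8*(D*√(5 + √(1 + D²))) = 48 + 8*D*√(5 + √(1 + D²)))
(t(m(2)) - 126)² = ((48 + 8*2*√(5 + √(1 + 2²))) - 126)² = ((48 + 8*2*√(5 + √(1 + 4))) - 126)² = ((48 + 8*2*√(5 + √5)) - 126)² = ((48 + 16*√(5 + √5)) - 126)² = (-78 + 16*√(5 + √5))²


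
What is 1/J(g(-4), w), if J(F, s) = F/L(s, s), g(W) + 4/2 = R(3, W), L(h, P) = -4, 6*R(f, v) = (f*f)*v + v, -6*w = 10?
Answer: 6/13 ≈ 0.46154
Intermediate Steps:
w = -5/3 (w = -⅙*10 = -5/3 ≈ -1.6667)
R(f, v) = v/6 + v*f²/6 (R(f, v) = ((f*f)*v + v)/6 = (f²*v + v)/6 = (v*f² + v)/6 = (v + v*f²)/6 = v/6 + v*f²/6)
g(W) = -2 + 5*W/3 (g(W) = -2 + W*(1 + 3²)/6 = -2 + W*(1 + 9)/6 = -2 + (⅙)*W*10 = -2 + 5*W/3)
J(F, s) = -F/4 (J(F, s) = F/(-4) = F*(-¼) = -F/4)
1/J(g(-4), w) = 1/(-(-2 + (5/3)*(-4))/4) = 1/(-(-2 - 20/3)/4) = 1/(-¼*(-26/3)) = 1/(13/6) = 6/13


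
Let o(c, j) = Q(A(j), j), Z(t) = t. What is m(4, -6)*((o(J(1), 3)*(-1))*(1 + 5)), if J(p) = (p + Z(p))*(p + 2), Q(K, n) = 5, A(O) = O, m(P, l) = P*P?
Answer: -480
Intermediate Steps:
m(P, l) = P**2
J(p) = 2*p*(2 + p) (J(p) = (p + p)*(p + 2) = (2*p)*(2 + p) = 2*p*(2 + p))
o(c, j) = 5
m(4, -6)*((o(J(1), 3)*(-1))*(1 + 5)) = 4**2*((5*(-1))*(1 + 5)) = 16*(-5*6) = 16*(-30) = -480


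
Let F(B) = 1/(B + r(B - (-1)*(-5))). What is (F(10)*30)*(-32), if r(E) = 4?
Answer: -480/7 ≈ -68.571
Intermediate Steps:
F(B) = 1/(4 + B) (F(B) = 1/(B + 4) = 1/(4 + B))
(F(10)*30)*(-32) = (30/(4 + 10))*(-32) = (30/14)*(-32) = ((1/14)*30)*(-32) = (15/7)*(-32) = -480/7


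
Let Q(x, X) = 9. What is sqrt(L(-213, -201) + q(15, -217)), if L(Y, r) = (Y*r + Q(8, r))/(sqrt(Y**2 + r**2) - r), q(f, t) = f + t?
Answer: sqrt(740 - 202*sqrt(9530))/sqrt(67 + sqrt(9530)) ≈ 10.737*I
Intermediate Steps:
L(Y, r) = (9 + Y*r)/(sqrt(Y**2 + r**2) - r) (L(Y, r) = (Y*r + 9)/(sqrt(Y**2 + r**2) - r) = (9 + Y*r)/(sqrt(Y**2 + r**2) - r))
sqrt(L(-213, -201) + q(15, -217)) = sqrt((-9 - 1*(-213)*(-201))/(-201 - sqrt((-213)**2 + (-201)**2)) + (15 - 217)) = sqrt((-9 - 42813)/(-201 - sqrt(45369 + 40401)) - 202) = sqrt(-42822/(-201 - sqrt(85770)) - 202) = sqrt(-42822/(-201 - 3*sqrt(9530)) - 202) = sqrt(-202 - 42822/(-201 - 3*sqrt(9530)))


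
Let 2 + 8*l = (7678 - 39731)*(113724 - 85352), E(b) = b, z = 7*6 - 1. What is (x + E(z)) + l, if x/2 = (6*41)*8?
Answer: -454687951/4 ≈ -1.1367e+8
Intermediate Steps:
z = 41 (z = 42 - 1 = 41)
x = 3936 (x = 2*((6*41)*8) = 2*(246*8) = 2*1968 = 3936)
l = -454703859/4 (l = -¼ + ((7678 - 39731)*(113724 - 85352))/8 = -¼ + (-32053*28372)/8 = -¼ + (⅛)*(-909407716) = -¼ - 227351929/2 = -454703859/4 ≈ -1.1368e+8)
(x + E(z)) + l = (3936 + 41) - 454703859/4 = 3977 - 454703859/4 = -454687951/4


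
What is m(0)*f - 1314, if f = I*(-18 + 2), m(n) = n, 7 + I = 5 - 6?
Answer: -1314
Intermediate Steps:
I = -8 (I = -7 + (5 - 6) = -7 - 1 = -8)
f = 128 (f = -8*(-18 + 2) = -8*(-16) = 128)
m(0)*f - 1314 = 0*128 - 1314 = 0 - 1314 = -1314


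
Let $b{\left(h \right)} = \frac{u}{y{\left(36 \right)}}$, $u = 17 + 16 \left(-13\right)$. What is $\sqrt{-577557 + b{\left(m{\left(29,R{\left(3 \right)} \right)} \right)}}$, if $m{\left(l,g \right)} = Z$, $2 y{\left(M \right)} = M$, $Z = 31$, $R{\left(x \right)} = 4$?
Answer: $\frac{i \sqrt{20792434}}{6} \approx 759.98 i$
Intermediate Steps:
$u = -191$ ($u = 17 - 208 = -191$)
$y{\left(M \right)} = \frac{M}{2}$
$m{\left(l,g \right)} = 31$
$b{\left(h \right)} = - \frac{191}{18}$ ($b{\left(h \right)} = - \frac{191}{\frac{1}{2} \cdot 36} = - \frac{191}{18}$)
$\sqrt{-577557 + b{\left(m{\left(29,R{\left(3 \right)} \right)} \right)}} = \sqrt{-577557 - \frac{191}{18}} = \sqrt{- \frac{10396217}{18}} = \frac{i \sqrt{20792434}}{6}$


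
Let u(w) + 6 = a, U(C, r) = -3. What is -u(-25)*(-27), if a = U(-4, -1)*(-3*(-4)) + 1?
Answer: -1107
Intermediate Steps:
a = -35 (a = -(-9)*(-4) + 1 = -3*12 + 1 = -36 + 1 = -35)
u(w) = -41 (u(w) = -6 - 35 = -41)
-u(-25)*(-27) = -(-41)*(-27) = -1*1107 = -1107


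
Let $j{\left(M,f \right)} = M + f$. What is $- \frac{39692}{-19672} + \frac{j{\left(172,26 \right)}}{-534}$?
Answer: $\frac{720853}{437702} \approx 1.6469$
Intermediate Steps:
$- \frac{39692}{-19672} + \frac{j{\left(172,26 \right)}}{-534} = - \frac{39692}{-19672} + \frac{172 + 26}{-534} = \left(-39692\right) \left(- \frac{1}{19672}\right) + 198 \left(- \frac{1}{534}\right) = \frac{9923}{4918} - \frac{33}{89} = \frac{720853}{437702}$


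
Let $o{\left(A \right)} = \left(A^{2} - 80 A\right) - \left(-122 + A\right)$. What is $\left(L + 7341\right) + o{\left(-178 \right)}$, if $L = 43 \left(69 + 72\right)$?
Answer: $59628$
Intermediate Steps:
$o{\left(A \right)} = 122 + A^{2} - 81 A$
$L = 6063$ ($L = 43 \cdot 141 = 6063$)
$\left(L + 7341\right) + o{\left(-178 \right)} = \left(6063 + 7341\right) + \left(122 + \left(-178\right)^{2} - -14418\right) = 13404 + \left(122 + 31684 + 14418\right) = 13404 + 46224 = 59628$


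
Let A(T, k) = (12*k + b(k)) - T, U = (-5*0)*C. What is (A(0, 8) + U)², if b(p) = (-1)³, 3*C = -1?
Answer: 9025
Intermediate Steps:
C = -⅓ (C = (⅓)*(-1) = -⅓ ≈ -0.33333)
b(p) = -1
U = 0 (U = -5*0*(-⅓) = 0*(-⅓) = 0)
A(T, k) = -1 - T + 12*k (A(T, k) = (12*k - 1) - T = (-1 + 12*k) - T = -1 - T + 12*k)
(A(0, 8) + U)² = ((-1 - 1*0 + 12*8) + 0)² = ((-1 + 0 + 96) + 0)² = (95 + 0)² = 95² = 9025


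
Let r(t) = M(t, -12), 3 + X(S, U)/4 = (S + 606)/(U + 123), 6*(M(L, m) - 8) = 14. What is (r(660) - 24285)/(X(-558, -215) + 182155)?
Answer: -1674952/12567723 ≈ -0.13327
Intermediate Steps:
M(L, m) = 31/3 (M(L, m) = 8 + (⅙)*14 = 8 + 7/3 = 31/3)
X(S, U) = -12 + 4*(606 + S)/(123 + U) (X(S, U) = -12 + 4*((S + 606)/(U + 123)) = -12 + 4*((606 + S)/(123 + U)) = -12 + 4*(606 + S)/(123 + U))
r(t) = 31/3
(r(660) - 24285)/(X(-558, -215) + 182155) = (31/3 - 24285)/(4*(237 - 558 - 3*(-215))/(123 - 215) + 182155) = -72824/(3*(4*(237 - 558 + 645)/(-92) + 182155)) = -72824/(3*(4*(-1/92)*324 + 182155)) = -72824/(3*(-324/23 + 182155)) = -72824/(3*4189241/23) = -72824/3*23/4189241 = -1674952/12567723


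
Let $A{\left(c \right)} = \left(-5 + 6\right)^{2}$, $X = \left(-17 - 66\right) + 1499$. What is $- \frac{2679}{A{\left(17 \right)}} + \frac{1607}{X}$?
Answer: $- \frac{3791857}{1416} \approx -2677.9$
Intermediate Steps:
$X = 1416$ ($X = -83 + 1499 = 1416$)
$A{\left(c \right)} = 1$ ($A{\left(c \right)} = 1^{2} = 1$)
$- \frac{2679}{A{\left(17 \right)}} + \frac{1607}{X} = - \frac{2679}{1} + \frac{1607}{1416} = \left(-2679\right) 1 + 1607 \cdot \frac{1}{1416} = -2679 + \frac{1607}{1416} = - \frac{3791857}{1416}$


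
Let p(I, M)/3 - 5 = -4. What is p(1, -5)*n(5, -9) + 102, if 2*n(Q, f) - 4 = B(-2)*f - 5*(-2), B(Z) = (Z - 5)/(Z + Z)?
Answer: 795/8 ≈ 99.375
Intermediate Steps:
B(Z) = (-5 + Z)/(2*Z) (B(Z) = (-5 + Z)/((2*Z)) = (-5 + Z)*(1/(2*Z)) = (-5 + Z)/(2*Z))
n(Q, f) = 7 + 7*f/8 (n(Q, f) = 2 + (((½)*(-5 - 2)/(-2))*f - 5*(-2))/2 = 2 + (((½)*(-½)*(-7))*f + 10)/2 = 2 + (7*f/4 + 10)/2 = 2 + (10 + 7*f/4)/2 = 2 + (5 + 7*f/8) = 7 + 7*f/8)
p(I, M) = 3 (p(I, M) = 15 + 3*(-4) = 15 - 12 = 3)
p(1, -5)*n(5, -9) + 102 = 3*(7 + (7/8)*(-9)) + 102 = 3*(7 - 63/8) + 102 = 3*(-7/8) + 102 = -21/8 + 102 = 795/8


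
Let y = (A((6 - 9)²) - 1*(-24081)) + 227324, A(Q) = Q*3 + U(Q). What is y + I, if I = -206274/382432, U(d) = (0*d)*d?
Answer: 48077718175/191216 ≈ 2.5143e+5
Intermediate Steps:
U(d) = 0 (U(d) = 0*d = 0)
I = -103137/191216 (I = -206274*1/382432 = -103137/191216 ≈ -0.53937)
A(Q) = 3*Q (A(Q) = Q*3 + 0 = 3*Q + 0 = 3*Q)
y = 251432 (y = (3*(6 - 9)² - 1*(-24081)) + 227324 = (3*(-3)² + 24081) + 227324 = (3*9 + 24081) + 227324 = (27 + 24081) + 227324 = 24108 + 227324 = 251432)
y + I = 251432 - 103137/191216 = 48077718175/191216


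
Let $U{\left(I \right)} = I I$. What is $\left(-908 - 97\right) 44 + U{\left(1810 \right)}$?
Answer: $3231880$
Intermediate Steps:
$U{\left(I \right)} = I^{2}$
$\left(-908 - 97\right) 44 + U{\left(1810 \right)} = \left(-908 - 97\right) 44 + 1810^{2} = \left(-1005\right) 44 + 3276100 = -44220 + 3276100 = 3231880$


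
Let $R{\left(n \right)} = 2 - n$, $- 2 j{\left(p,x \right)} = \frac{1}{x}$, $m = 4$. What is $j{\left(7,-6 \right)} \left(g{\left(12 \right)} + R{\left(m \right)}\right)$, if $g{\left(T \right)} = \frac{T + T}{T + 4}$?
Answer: $- \frac{1}{24} \approx -0.041667$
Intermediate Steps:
$j{\left(p,x \right)} = - \frac{1}{2 x}$
$g{\left(T \right)} = \frac{2 T}{4 + T}$
$j{\left(7,-6 \right)} \left(g{\left(12 \right)} + R{\left(m \right)}\right) = - \frac{1}{2 \left(-6\right)} \left(2 \cdot 12 \frac{1}{4 + 12} + \left(2 - 4\right)\right) = \left(- \frac{1}{2}\right) \left(- \frac{1}{6}\right) \left(2 \cdot 12 \cdot \frac{1}{16} + \left(2 - 4\right)\right) = \frac{2 \cdot 12 \cdot \frac{1}{16} - 2}{12} = \frac{\frac{3}{2} - 2}{12} = \frac{1}{12} \left(- \frac{1}{2}\right) = - \frac{1}{24}$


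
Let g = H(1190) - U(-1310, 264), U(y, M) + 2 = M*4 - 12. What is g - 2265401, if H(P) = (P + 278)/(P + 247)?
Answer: -3256877123/1437 ≈ -2.2664e+6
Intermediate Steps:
H(P) = (278 + P)/(247 + P)
U(y, M) = -14 + 4*M (U(y, M) = -2 + (M*4 - 12) = -2 + (4*M - 12) = -2 + (-12 + 4*M) = -14 + 4*M)
g = -1495886/1437 (g = (278 + 1190)/(247 + 1190) - (-14 + 4*264) = 1468/1437 - (-14 + 1056) = (1/1437)*1468 - 1*1042 = 1468/1437 - 1042 = -1495886/1437 ≈ -1041.0)
g - 2265401 = -1495886/1437 - 2265401 = -3256877123/1437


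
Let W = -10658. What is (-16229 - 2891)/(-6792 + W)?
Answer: 1912/1745 ≈ 1.0957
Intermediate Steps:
(-16229 - 2891)/(-6792 + W) = (-16229 - 2891)/(-6792 - 10658) = -19120/(-17450) = -19120*(-1/17450) = 1912/1745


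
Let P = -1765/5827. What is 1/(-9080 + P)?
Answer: -5827/52910925 ≈ -0.00011013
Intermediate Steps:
P = -1765/5827 (P = -1765*1/5827 = -1765/5827 ≈ -0.30290)
1/(-9080 + P) = 1/(-9080 - 1765/5827) = 1/(-52910925/5827) = -5827/52910925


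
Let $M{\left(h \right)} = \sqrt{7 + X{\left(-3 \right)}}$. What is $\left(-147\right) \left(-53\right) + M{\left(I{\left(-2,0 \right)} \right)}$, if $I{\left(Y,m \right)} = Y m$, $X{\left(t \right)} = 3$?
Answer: $7791 + \sqrt{10} \approx 7794.2$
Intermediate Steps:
$M{\left(h \right)} = \sqrt{10}$ ($M{\left(h \right)} = \sqrt{7 + 3} = \sqrt{10}$)
$\left(-147\right) \left(-53\right) + M{\left(I{\left(-2,0 \right)} \right)} = \left(-147\right) \left(-53\right) + \sqrt{10} = 7791 + \sqrt{10}$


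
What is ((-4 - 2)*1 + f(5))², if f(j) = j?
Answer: 1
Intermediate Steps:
((-4 - 2)*1 + f(5))² = ((-4 - 2)*1 + 5)² = (-6*1 + 5)² = (-6 + 5)² = (-1)² = 1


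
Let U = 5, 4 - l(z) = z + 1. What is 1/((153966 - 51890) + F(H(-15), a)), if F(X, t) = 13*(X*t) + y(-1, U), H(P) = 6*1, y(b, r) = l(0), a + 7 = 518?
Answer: 1/141937 ≈ 7.0454e-6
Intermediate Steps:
a = 511 (a = -7 + 518 = 511)
l(z) = 3 - z (l(z) = 4 - (z + 1) = 4 - (1 + z) = 4 + (-1 - z) = 3 - z)
y(b, r) = 3 (y(b, r) = 3 - 1*0 = 3 + 0 = 3)
H(P) = 6
F(X, t) = 3 + 13*X*t (F(X, t) = 13*(X*t) + 3 = 13*X*t + 3 = 3 + 13*X*t)
1/((153966 - 51890) + F(H(-15), a)) = 1/((153966 - 51890) + (3 + 13*6*511)) = 1/(102076 + (3 + 39858)) = 1/(102076 + 39861) = 1/141937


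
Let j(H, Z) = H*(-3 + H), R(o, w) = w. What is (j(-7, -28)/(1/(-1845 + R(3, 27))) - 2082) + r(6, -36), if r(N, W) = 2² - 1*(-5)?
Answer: -129333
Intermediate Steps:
r(N, W) = 9 (r(N, W) = 4 + 5 = 9)
(j(-7, -28)/(1/(-1845 + R(3, 27))) - 2082) + r(6, -36) = ((-7*(-3 - 7))/(1/(-1845 + 27)) - 2082) + 9 = ((-7*(-10))/(1/(-1818)) - 2082) + 9 = (70/(-1/1818) - 2082) + 9 = (70*(-1818) - 2082) + 9 = (-127260 - 2082) + 9 = -129342 + 9 = -129333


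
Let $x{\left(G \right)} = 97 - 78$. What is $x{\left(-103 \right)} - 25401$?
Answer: $-25382$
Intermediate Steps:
$x{\left(G \right)} = 19$
$x{\left(-103 \right)} - 25401 = 19 - 25401 = -25382$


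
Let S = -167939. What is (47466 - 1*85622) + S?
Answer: -206095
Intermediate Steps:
(47466 - 1*85622) + S = (47466 - 1*85622) - 167939 = (47466 - 85622) - 167939 = -38156 - 167939 = -206095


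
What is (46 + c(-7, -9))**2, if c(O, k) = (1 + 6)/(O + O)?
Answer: 8281/4 ≈ 2070.3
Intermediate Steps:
c(O, k) = 7/(2*O) (c(O, k) = 7/((2*O)) = 7*(1/(2*O)) = 7/(2*O))
(46 + c(-7, -9))**2 = (46 + (7/2)/(-7))**2 = (46 + (7/2)*(-1/7))**2 = (46 - 1/2)**2 = (91/2)**2 = 8281/4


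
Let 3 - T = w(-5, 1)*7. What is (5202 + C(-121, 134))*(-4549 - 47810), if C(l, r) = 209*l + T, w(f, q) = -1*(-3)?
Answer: 1052677695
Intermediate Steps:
w(f, q) = 3
T = -18 (T = 3 - 3*7 = 3 - 1*21 = 3 - 21 = -18)
C(l, r) = -18 + 209*l (C(l, r) = 209*l - 18 = -18 + 209*l)
(5202 + C(-121, 134))*(-4549 - 47810) = (5202 + (-18 + 209*(-121)))*(-4549 - 47810) = (5202 + (-18 - 25289))*(-52359) = (5202 - 25307)*(-52359) = -20105*(-52359) = 1052677695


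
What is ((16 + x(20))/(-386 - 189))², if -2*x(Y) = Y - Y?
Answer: 256/330625 ≈ 0.00077429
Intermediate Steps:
x(Y) = 0 (x(Y) = -(Y - Y)/2 = -½*0 = 0)
((16 + x(20))/(-386 - 189))² = ((16 + 0)/(-386 - 189))² = (16/(-575))² = (16*(-1/575))² = (-16/575)² = 256/330625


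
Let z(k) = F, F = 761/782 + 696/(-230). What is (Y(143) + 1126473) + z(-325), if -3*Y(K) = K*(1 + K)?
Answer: 190333181/170 ≈ 1.1196e+6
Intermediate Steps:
F = -349/170 (F = 761*(1/782) + 696*(-1/230) = 761/782 - 348/115 = -349/170 ≈ -2.0529)
z(k) = -349/170
Y(K) = -K*(1 + K)/3
(Y(143) + 1126473) + z(-325) = (-⅓*143*(1 + 143) + 1126473) - 349/170 = (-⅓*143*144 + 1126473) - 349/170 = (-6864 + 1126473) - 349/170 = 1119609 - 349/170 = 190333181/170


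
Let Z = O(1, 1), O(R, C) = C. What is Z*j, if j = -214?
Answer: -214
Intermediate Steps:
Z = 1
Z*j = 1*(-214) = -214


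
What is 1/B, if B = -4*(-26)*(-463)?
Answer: -1/48152 ≈ -2.0768e-5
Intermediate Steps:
B = -48152 (B = 104*(-463) = -48152)
1/B = 1/(-48152) = -1/48152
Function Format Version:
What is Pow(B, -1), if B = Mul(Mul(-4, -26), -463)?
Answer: Rational(-1, 48152) ≈ -2.0768e-5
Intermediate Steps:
B = -48152 (B = Mul(104, -463) = -48152)
Pow(B, -1) = Pow(-48152, -1) = Rational(-1, 48152)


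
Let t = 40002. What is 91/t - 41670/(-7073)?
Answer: 1667526983/282934146 ≈ 5.8937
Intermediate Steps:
91/t - 41670/(-7073) = 91/40002 - 41670/(-7073) = 91*(1/40002) - 41670*(-1/7073) = 91/40002 + 41670/7073 = 1667526983/282934146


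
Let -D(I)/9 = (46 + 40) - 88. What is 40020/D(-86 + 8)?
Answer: 6670/3 ≈ 2223.3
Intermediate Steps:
D(I) = 18 (D(I) = -9*((46 + 40) - 88) = -9*(86 - 88) = -9*(-2) = 18)
40020/D(-86 + 8) = 40020/18 = 40020*(1/18) = 6670/3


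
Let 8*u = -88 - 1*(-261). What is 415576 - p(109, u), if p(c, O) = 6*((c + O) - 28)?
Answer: 1659841/4 ≈ 4.1496e+5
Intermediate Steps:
u = 173/8 (u = (-88 - 1*(-261))/8 = (-88 + 261)/8 = (1/8)*173 = 173/8 ≈ 21.625)
p(c, O) = -168 + 6*O + 6*c (p(c, O) = 6*((O + c) - 28) = 6*(-28 + O + c) = -168 + 6*O + 6*c)
415576 - p(109, u) = 415576 - (-168 + 6*(173/8) + 6*109) = 415576 - (-168 + 519/4 + 654) = 415576 - 1*2463/4 = 415576 - 2463/4 = 1659841/4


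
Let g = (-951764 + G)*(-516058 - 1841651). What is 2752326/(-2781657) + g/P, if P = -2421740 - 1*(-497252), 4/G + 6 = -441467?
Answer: -12757742063372969810807/10941306423226923 ≈ -1.1660e+6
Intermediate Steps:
G = -4/441473 (G = 4/(-6 - 441467) = 4/(-441473) = 4*(-1/441473) = -4/441473 ≈ -9.0606e-6)
P = -1924488 (P = -2421740 + 497252 = -1924488)
g = 990657707721070584/441473 (g = (-951764 - 4/441473)*(-516058 - 1841651) = -420178108376/441473*(-2357709) = 990657707721070584/441473 ≈ 2.2440e+12)
2752326/(-2781657) + g/P = 2752326/(-2781657) + (990657707721070584/441473)/(-1924488) = 2752326*(-1/2781657) + (990657707721070584/441473)*(-1/1924488) = -305814/309073 - 41277404488377941/35400395451 = -12757742063372969810807/10941306423226923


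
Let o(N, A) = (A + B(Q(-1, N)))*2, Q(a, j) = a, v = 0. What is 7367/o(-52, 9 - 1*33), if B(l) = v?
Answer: -7367/48 ≈ -153.48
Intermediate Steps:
B(l) = 0
o(N, A) = 2*A (o(N, A) = (A + 0)*2 = A*2 = 2*A)
7367/o(-52, 9 - 1*33) = 7367/((2*(9 - 1*33))) = 7367/((2*(9 - 33))) = 7367/((2*(-24))) = 7367/(-48) = 7367*(-1/48) = -7367/48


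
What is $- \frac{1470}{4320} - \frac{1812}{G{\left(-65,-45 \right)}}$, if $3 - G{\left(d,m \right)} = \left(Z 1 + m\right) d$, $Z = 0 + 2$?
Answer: $\frac{15515}{50256} \approx 0.30872$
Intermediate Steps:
$Z = 2$
$G{\left(d,m \right)} = 3 - d \left(2 + m\right)$ ($G{\left(d,m \right)} = 3 - \left(2 \cdot 1 + m\right) d = 3 - \left(2 + m\right) d = 3 - d \left(2 + m\right)$)
$- \frac{1470}{4320} - \frac{1812}{G{\left(-65,-45 \right)}} = - \frac{1470}{4320} - \frac{1812}{3 - -130 - \left(-65\right) \left(-45\right)} = \left(-1470\right) \frac{1}{4320} - \frac{1812}{3 + 130 - 2925} = - \frac{49}{144} - \frac{1812}{-2792} = - \frac{49}{144} - - \frac{453}{698} = - \frac{49}{144} + \frac{453}{698} = \frac{15515}{50256}$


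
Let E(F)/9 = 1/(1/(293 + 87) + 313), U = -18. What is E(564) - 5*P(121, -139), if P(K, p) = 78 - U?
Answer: -19029420/39647 ≈ -479.97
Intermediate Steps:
P(K, p) = 96 (P(K, p) = 78 - 1*(-18) = 78 + 18 = 96)
E(F) = 1140/39647 (E(F) = 9/(1/(293 + 87) + 313) = 9/(1/380 + 313) = 9/(118941/380) = 9*(380/118941) = 1140/39647)
E(564) - 5*P(121, -139) = 1140/39647 - 5*96 = 1140/39647 - 1*480 = 1140/39647 - 480 = -19029420/39647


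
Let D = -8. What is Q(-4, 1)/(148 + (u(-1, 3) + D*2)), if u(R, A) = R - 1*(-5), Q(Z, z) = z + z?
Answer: 1/68 ≈ 0.014706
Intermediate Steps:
Q(Z, z) = 2*z
u(R, A) = 5 + R (u(R, A) = R + 5 = 5 + R)
Q(-4, 1)/(148 + (u(-1, 3) + D*2)) = (2*1)/(148 + ((5 - 1) - 8*2)) = 2/(148 + (4 - 16)) = 2/(148 - 12) = 2/136 = (1/136)*2 = 1/68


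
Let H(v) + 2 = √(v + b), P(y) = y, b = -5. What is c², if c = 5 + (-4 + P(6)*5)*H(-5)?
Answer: (-47 + 26*I*√10)² ≈ -4551.0 - 7728.6*I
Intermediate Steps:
H(v) = -2 + √(-5 + v) (H(v) = -2 + √(v - 5) = -2 + √(-5 + v))
c = -47 + 26*I*√10 (c = 5 + (-4 + 6*5)*(-2 + √(-5 - 5)) = 5 + (-4 + 30)*(-2 + √(-10)) = 5 + 26*(-2 + I*√10) = 5 + (-52 + 26*I*√10) = -47 + 26*I*√10 ≈ -47.0 + 82.219*I)
c² = (-47 + 26*I*√10)²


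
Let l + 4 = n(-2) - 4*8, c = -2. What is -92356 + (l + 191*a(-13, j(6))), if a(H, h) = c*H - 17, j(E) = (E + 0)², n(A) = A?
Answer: -90675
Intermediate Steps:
j(E) = E²
a(H, h) = -17 - 2*H (a(H, h) = -2*H - 17 = -17 - 2*H)
l = -38 (l = -4 + (-2 - 4*8) = -4 + (-2 - 32) = -4 - 34 = -38)
-92356 + (l + 191*a(-13, j(6))) = -92356 + (-38 + 191*(-17 - 2*(-13))) = -92356 + (-38 + 191*(-17 + 26)) = -92356 + (-38 + 191*9) = -92356 + (-38 + 1719) = -92356 + 1681 = -90675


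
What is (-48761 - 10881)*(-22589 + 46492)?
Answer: -1425622726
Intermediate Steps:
(-48761 - 10881)*(-22589 + 46492) = -59642*23903 = -1425622726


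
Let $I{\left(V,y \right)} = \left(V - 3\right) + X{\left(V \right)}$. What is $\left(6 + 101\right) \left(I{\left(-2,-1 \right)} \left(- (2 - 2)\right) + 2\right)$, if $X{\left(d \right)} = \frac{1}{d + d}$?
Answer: $214$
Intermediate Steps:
$X{\left(d \right)} = \frac{1}{2 d}$
$I{\left(V,y \right)} = -3 + V + \frac{1}{2 V}$ ($I{\left(V,y \right)} = \left(V - 3\right) + \frac{1}{2 V} = \left(-3 + V\right) + \frac{1}{2 V} = -3 + V + \frac{1}{2 V}$)
$\left(6 + 101\right) \left(I{\left(-2,-1 \right)} \left(- (2 - 2)\right) + 2\right) = \left(6 + 101\right) \left(\left(-3 - 2 + \frac{1}{2 \left(-2\right)}\right) \left(- (2 - 2)\right) + 2\right) = 107 \left(\left(-3 - 2 + \frac{1}{2} \left(- \frac{1}{2}\right)\right) \left(- (2 - 2)\right) + 2\right) = 107 \left(\left(-3 - 2 - \frac{1}{4}\right) \left(\left(-1\right) 0\right) + 2\right) = 107 \left(\left(- \frac{21}{4}\right) 0 + 2\right) = 107 \left(0 + 2\right) = 107 \cdot 2 = 214$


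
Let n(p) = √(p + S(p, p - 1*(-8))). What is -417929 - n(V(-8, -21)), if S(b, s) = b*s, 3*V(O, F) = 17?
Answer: -417929 - 2*√187/3 ≈ -4.1794e+5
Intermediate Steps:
V(O, F) = 17/3 (V(O, F) = (⅓)*17 = 17/3)
n(p) = √(p + p*(8 + p)) (n(p) = √(p + p*(p - 1*(-8))) = √(p + p*(p + 8)) = √(p + p*(8 + p)))
-417929 - n(V(-8, -21)) = -417929 - √(17*(9 + 17/3)/3) = -417929 - √((17/3)*(44/3)) = -417929 - √(748/9) = -417929 - 2*√187/3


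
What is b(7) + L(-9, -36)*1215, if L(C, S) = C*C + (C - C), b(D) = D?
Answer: 98422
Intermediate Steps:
L(C, S) = C**2 (L(C, S) = C**2 + 0 = C**2)
b(7) + L(-9, -36)*1215 = 7 + (-9)**2*1215 = 7 + 81*1215 = 7 + 98415 = 98422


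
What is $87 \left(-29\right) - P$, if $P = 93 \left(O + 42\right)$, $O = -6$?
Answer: $-5871$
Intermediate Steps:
$P = 3348$ ($P = 93 \left(-6 + 42\right) = 93 \cdot 36 = 3348$)
$87 \left(-29\right) - P = 87 \left(-29\right) - 3348 = -2523 - 3348 = -5871$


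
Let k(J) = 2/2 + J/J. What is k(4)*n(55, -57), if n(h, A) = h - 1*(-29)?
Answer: 168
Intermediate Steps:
k(J) = 2 (k(J) = 2*(1/2) + 1 = 1 + 1 = 2)
n(h, A) = 29 + h (n(h, A) = h + 29 = 29 + h)
k(4)*n(55, -57) = 2*(29 + 55) = 2*84 = 168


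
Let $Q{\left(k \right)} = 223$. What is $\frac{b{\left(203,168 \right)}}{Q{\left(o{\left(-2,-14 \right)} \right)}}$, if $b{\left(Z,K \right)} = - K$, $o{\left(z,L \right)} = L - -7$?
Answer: $- \frac{168}{223} \approx -0.75336$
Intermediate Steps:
$o{\left(z,L \right)} = 7 + L$ ($o{\left(z,L \right)} = L + 7 = 7 + L$)
$\frac{b{\left(203,168 \right)}}{Q{\left(o{\left(-2,-14 \right)} \right)}} = \frac{\left(-1\right) 168}{223} = \left(-168\right) \frac{1}{223} = - \frac{168}{223}$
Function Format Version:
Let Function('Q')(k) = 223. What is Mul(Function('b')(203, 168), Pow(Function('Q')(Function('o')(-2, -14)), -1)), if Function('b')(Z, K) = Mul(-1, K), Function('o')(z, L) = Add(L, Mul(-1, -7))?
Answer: Rational(-168, 223) ≈ -0.75336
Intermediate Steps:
Function('o')(z, L) = Add(7, L) (Function('o')(z, L) = Add(L, 7) = Add(7, L))
Mul(Function('b')(203, 168), Pow(Function('Q')(Function('o')(-2, -14)), -1)) = Mul(Mul(-1, 168), Pow(223, -1)) = Mul(-168, Rational(1, 223)) = Rational(-168, 223)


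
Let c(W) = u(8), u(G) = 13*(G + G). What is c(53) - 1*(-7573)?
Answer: 7781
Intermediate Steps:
u(G) = 26*G (u(G) = 13*(2*G) = 26*G)
c(W) = 208 (c(W) = 26*8 = 208)
c(53) - 1*(-7573) = 208 - 1*(-7573) = 208 + 7573 = 7781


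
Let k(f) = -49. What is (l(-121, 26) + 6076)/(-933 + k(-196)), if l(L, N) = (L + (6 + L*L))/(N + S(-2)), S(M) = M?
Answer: -26725/3928 ≈ -6.8037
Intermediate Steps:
l(L, N) = (6 + L + L**2)/(-2 + N) (l(L, N) = (L + (6 + L*L))/(N - 2) = (L + (6 + L**2))/(-2 + N) = (6 + L + L**2)/(-2 + N))
(l(-121, 26) + 6076)/(-933 + k(-196)) = ((6 - 121 + (-121)**2)/(-2 + 26) + 6076)/(-933 - 49) = ((6 - 121 + 14641)/24 + 6076)/(-982) = ((1/24)*14526 + 6076)*(-1/982) = (2421/4 + 6076)*(-1/982) = (26725/4)*(-1/982) = -26725/3928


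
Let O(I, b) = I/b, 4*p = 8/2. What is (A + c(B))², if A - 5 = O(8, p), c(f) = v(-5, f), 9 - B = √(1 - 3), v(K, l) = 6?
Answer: 361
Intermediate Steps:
p = 1 (p = (8/2)/4 = (8*(½))/4 = (¼)*4 = 1)
B = 9 - I*√2 (B = 9 - √(1 - 3) = 9 - √(-2) = 9 - I*√2 ≈ 9.0 - 1.4142*I)
c(f) = 6
A = 13 (A = 5 + 8/1 = 5 + 8*1 = 5 + 8 = 13)
(A + c(B))² = (13 + 6)² = 19² = 361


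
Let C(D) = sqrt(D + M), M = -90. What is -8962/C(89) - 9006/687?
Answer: -3002/229 + 8962*I ≈ -13.109 + 8962.0*I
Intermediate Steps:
C(D) = sqrt(-90 + D) (C(D) = sqrt(D - 90) = sqrt(-90 + D))
-8962/C(89) - 9006/687 = -8962/sqrt(-90 + 89) - 9006/687 = -8962*(-I) - 9006*1/687 = -8962*(-I) - 3002/229 = -(-8962)*I - 3002/229 = 8962*I - 3002/229 = -3002/229 + 8962*I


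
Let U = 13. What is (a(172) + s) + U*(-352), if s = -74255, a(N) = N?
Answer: -78659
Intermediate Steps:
(a(172) + s) + U*(-352) = (172 - 74255) + 13*(-352) = -74083 - 4576 = -78659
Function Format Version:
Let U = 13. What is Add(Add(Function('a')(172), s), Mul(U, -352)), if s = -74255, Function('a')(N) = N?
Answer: -78659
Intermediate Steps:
Add(Add(Function('a')(172), s), Mul(U, -352)) = Add(Add(172, -74255), Mul(13, -352)) = Add(-74083, -4576) = -78659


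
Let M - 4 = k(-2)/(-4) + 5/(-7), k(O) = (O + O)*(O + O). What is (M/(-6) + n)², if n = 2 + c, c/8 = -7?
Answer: 5121169/1764 ≈ 2903.2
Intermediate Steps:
c = -56 (c = 8*(-7) = -56)
k(O) = 4*O² (k(O) = (2*O)*(2*O) = 4*O²)
n = -54 (n = 2 - 56 = -54)
M = -5/7 (M = 4 + ((4*(-2)²)/(-4) + 5/(-7)) = 4 + ((4*4)*(-¼) + 5*(-⅐)) = 4 + (16*(-¼) - 5/7) = 4 + (-4 - 5/7) = 4 - 33/7 = -5/7 ≈ -0.71429)
(M/(-6) + n)² = (-5/7/(-6) - 54)² = (-5/7*(-⅙) - 54)² = (5/42 - 54)² = (-2263/42)² = 5121169/1764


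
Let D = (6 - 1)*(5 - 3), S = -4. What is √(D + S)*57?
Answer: 57*√6 ≈ 139.62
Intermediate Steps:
D = 10 (D = 5*2 = 10)
√(D + S)*57 = √(10 - 4)*57 = √6*57 = 57*√6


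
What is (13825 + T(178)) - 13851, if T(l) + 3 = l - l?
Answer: -29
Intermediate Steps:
T(l) = -3 (T(l) = -3 + (l - l) = -3 + 0 = -3)
(13825 + T(178)) - 13851 = (13825 - 3) - 13851 = 13822 - 13851 = -29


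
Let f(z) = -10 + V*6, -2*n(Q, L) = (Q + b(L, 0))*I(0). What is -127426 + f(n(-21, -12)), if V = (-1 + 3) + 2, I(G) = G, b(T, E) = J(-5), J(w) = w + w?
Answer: -127412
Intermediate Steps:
J(w) = 2*w
b(T, E) = -10 (b(T, E) = 2*(-5) = -10)
V = 4 (V = 2 + 2 = 4)
n(Q, L) = 0 (n(Q, L) = -(Q - 10)*0/2 = -(-10 + Q)*0/2 = -1/2*0 = 0)
f(z) = 14 (f(z) = -10 + 4*6 = -10 + 24 = 14)
-127426 + f(n(-21, -12)) = -127426 + 14 = -127412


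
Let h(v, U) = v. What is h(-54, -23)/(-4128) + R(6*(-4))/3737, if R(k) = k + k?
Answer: 609/2571056 ≈ 0.00023687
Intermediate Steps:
R(k) = 2*k
h(-54, -23)/(-4128) + R(6*(-4))/3737 = -54/(-4128) + (2*(6*(-4)))/3737 = -54*(-1/4128) + (2*(-24))*(1/3737) = 9/688 - 48*1/3737 = 9/688 - 48/3737 = 609/2571056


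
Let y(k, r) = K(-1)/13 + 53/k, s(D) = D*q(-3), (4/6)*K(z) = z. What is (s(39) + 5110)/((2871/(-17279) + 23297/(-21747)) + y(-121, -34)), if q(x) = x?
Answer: -536593686231174/192459142003 ≈ -2788.1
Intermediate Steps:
K(z) = 3*z/2
s(D) = -3*D (s(D) = D*(-3) = -3*D)
y(k, r) = -3/26 + 53/k (y(k, r) = ((3/2)*(-1))/13 + 53/k = -3/2*1/13 + 53/k = -3/26 + 53/k)
(s(39) + 5110)/((2871/(-17279) + 23297/(-21747)) + y(-121, -34)) = (-3*39 + 5110)/((2871/(-17279) + 23297/(-21747)) + (-3/26 + 53/(-121))) = (-117 + 5110)/((2871*(-1/17279) + 23297*(-1/21747)) + (-3/26 + 53*(-1/121))) = 4993/((-2871/17279 - 23297/21747) + (-3/26 - 53/121)) = 4993/(-464984500/375766413 - 1741/3146) = 4993/(-192459142003/107469194118) = 4993*(-107469194118/192459142003) = -536593686231174/192459142003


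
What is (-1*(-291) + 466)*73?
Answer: 55261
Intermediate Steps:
(-1*(-291) + 466)*73 = (291 + 466)*73 = 757*73 = 55261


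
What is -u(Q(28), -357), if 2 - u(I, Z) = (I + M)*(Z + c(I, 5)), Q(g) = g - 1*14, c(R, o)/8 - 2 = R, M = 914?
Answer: -212514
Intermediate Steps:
c(R, o) = 16 + 8*R
Q(g) = -14 + g (Q(g) = g - 14 = -14 + g)
u(I, Z) = 2 - (914 + I)*(16 + Z + 8*I) (u(I, Z) = 2 - (I + 914)*(Z + (16 + 8*I)) = 2 - (914 + I)*(16 + Z + 8*I))
-u(Q(28), -357) = -(-14622 - 7328*(-14 + 28) - 914*(-357) - 8*(-14 + 28)**2 - 1*(-14 + 28)*(-357)) = -(-14622 - 7328*14 + 326298 - 8*14**2 - 1*14*(-357)) = -(-14622 - 102592 + 326298 - 8*196 + 4998) = -(-14622 - 102592 + 326298 - 1568 + 4998) = -1*212514 = -212514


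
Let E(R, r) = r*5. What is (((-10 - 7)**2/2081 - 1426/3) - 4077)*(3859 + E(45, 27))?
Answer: -113506883900/6243 ≈ -1.8181e+7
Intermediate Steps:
E(R, r) = 5*r
(((-10 - 7)**2/2081 - 1426/3) - 4077)*(3859 + E(45, 27)) = (((-10 - 7)**2/2081 - 1426/3) - 4077)*(3859 + 5*27) = (((-17)**2*(1/2081) - 1426*1/3) - 4077)*(3859 + 135) = ((289*(1/2081) - 1426/3) - 4077)*3994 = ((289/2081 - 1426/3) - 4077)*3994 = (-2966639/6243 - 4077)*3994 = -28419350/6243*3994 = -113506883900/6243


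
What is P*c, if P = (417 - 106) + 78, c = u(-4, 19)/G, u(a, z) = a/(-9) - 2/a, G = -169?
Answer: -6613/3042 ≈ -2.1739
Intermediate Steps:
u(a, z) = -2/a - a/9 (u(a, z) = a*(-⅑) - 2/a = -a/9 - 2/a = -2/a - a/9)
c = -17/3042 (c = (-2/(-4) - ⅑*(-4))/(-169) = (-2*(-¼) + 4/9)*(-1/169) = (½ + 4/9)*(-1/169) = (17/18)*(-1/169) = -17/3042 ≈ -0.0055884)
P = 389 (P = 311 + 78 = 389)
P*c = 389*(-17/3042) = -6613/3042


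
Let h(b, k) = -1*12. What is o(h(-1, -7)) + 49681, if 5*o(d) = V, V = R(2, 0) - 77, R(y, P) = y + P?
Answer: 49666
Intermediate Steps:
h(b, k) = -12
R(y, P) = P + y
V = -75 (V = (0 + 2) - 77 = 2 - 77 = -75)
o(d) = -15 (o(d) = (1/5)*(-75) = -15)
o(h(-1, -7)) + 49681 = -15 + 49681 = 49666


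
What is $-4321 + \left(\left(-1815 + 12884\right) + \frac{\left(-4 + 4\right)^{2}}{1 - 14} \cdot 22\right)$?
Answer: $6748$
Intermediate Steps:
$-4321 + \left(\left(-1815 + 12884\right) + \frac{\left(-4 + 4\right)^{2}}{1 - 14} \cdot 22\right) = -4321 + \left(11069 + \frac{0^{2}}{-13} \cdot 22\right) = -4321 + \left(11069 + \left(- \frac{1}{13}\right) 0 \cdot 22\right) = -4321 + \left(11069 + 0 \cdot 22\right) = -4321 + \left(11069 + 0\right) = -4321 + 11069 = 6748$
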